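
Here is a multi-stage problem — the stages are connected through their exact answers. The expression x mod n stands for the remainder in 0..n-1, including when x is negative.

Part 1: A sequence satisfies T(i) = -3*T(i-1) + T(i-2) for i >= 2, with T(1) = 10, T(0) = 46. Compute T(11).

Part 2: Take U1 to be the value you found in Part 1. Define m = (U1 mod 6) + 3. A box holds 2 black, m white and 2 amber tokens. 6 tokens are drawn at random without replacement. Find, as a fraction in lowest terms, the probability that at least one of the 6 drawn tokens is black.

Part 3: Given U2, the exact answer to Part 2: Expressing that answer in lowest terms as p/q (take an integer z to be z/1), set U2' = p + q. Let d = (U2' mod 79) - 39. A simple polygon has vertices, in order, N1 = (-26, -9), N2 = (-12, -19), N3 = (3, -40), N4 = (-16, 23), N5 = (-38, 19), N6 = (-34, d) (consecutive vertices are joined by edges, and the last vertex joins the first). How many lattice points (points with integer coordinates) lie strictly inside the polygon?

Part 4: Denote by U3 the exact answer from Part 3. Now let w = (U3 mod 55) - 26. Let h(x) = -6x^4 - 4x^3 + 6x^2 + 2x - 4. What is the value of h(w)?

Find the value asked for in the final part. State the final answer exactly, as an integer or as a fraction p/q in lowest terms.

Part 1: T(2) = -3*(10) + 1*(46) = 16; iterating: T(2)=16, T(3)=-38, T(4)=130, T(5)=-428, T(6)=1414, T(7)=-4670, T(8)=15424, T(9)=-50942, T(10)=168250, T(11)=-555692; answer -555692
Part 2: U1 = -555692; m = 7; total draws C(11,6) = 462; complement C(9,6) = 84; favorable 462 - 84 = 378; P = 9/11; answer 9/11
Part 3: U2 = 9/11; threaded value p + q = 20; d = -19; cross terms: (-26*-19 - -12*-9)=386, (-12*-40 - 3*-19)=537, (3*23 - -16*-40)=-571, (-16*19 - -38*23)=570, (-38*-19 - -34*19)=1368, (-34*-9 - -26*-19)=-188; twice the area = |2102| = 2102; area = 1051; boundary points = 2 + 3 + 1 + 2 + 2 + 2 = 12; strictly interior points = area - boundary/2 + 1 = 1046; answer 1046
Part 4: U3 = 1046; w = -25; -6*(-25)^4 - 4*(-25)^3 + 6*(-25)^2 + 2*(-25)^1 - 4 = (-2343750) + (62500) + (3750) + (-50) + (-4) = -2277554; answer -2277554

-2277554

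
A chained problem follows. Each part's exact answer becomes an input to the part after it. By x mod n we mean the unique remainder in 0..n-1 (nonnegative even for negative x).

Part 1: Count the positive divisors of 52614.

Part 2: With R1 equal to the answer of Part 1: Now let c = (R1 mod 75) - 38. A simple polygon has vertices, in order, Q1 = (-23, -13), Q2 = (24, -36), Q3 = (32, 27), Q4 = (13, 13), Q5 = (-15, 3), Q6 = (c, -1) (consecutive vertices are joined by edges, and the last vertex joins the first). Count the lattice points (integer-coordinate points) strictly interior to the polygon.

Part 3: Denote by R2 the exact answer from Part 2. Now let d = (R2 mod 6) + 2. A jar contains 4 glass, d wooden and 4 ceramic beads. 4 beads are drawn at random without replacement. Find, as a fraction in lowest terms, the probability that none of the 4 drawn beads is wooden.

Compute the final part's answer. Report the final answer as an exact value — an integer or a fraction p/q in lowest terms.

Part 1: 52614 = 2 * 3^2 * 37 * 79; number of divisors = (1+1) * (2+1) * (1+1) * (1+1) = 24; answer 24
Part 2: R1 = 24; c = -14; cross terms: (-23*-36 - 24*-13)=1140, (24*27 - 32*-36)=1800, (32*13 - 13*27)=65, (13*3 - -15*13)=234, (-15*-1 - -14*3)=57, (-14*-13 - -23*-1)=159; twice the area = |3455| = 3455; area = 3455/2; boundary points = 1 + 1 + 1 + 2 + 1 + 3 = 9; strictly interior points = area - boundary/2 + 1 = 1724; answer 1724
Part 3: R2 = 1724; d = 4; total draws C(12,4) = 495; favorable C(8,4) = 70; P = 14/99; answer 14/99

14/99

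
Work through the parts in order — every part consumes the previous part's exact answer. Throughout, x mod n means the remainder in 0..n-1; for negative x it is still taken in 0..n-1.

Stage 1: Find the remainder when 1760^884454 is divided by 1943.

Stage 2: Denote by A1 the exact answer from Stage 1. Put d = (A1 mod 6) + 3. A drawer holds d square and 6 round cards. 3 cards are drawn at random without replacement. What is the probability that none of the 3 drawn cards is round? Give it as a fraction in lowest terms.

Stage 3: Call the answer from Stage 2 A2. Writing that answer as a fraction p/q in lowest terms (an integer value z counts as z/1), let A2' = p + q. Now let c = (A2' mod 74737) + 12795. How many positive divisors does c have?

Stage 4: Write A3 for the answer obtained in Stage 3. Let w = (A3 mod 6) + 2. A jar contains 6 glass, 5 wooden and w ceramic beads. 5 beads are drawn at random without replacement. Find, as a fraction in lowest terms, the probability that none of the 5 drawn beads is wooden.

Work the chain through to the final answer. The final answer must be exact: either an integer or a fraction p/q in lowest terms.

Stage 1: squarings mod 1943: 1760^1=1760, 1760^2=458, 1760^4=1863, 1760^8=571, 1760^16=1560, 1760^32=964, 1760^64=542, 1760^128=371, 1760^256=1631, 1760^512=194, 1760^1024=719, 1760^2048=123, 1760^4096=1528, 1760^8192=1241, 1760^16384=1225, 1760^32768=629, 1760^65536=1212, 1760^131072=36, 1760^262144=1296, 1760^524288=864; 1760^884454 = 1760^2 * 1760^4 * 1760^32 * 1760^64 * 1760^128 * 1760^512 * 1760^1024 * 1760^2048 * 1760^4096 * 1760^8192 * 1760^16384 * 1760^65536 * 1760^262144 * 1760^524288 = 761 (mod 1943); answer 761
Stage 2: A1 = 761; d = 8; total draws C(14,3) = 364; favorable C(8,3) = 56; P = 2/13; answer 2/13
Stage 3: A2 = 2/13; threaded value p + q = 15; c = 12810; 12810 = 2 * 3 * 5 * 7 * 61; number of divisors = (1+1) * (1+1) * (1+1) * (1+1) * (1+1) = 32; answer 32
Stage 4: A3 = 32; w = 4; total draws C(15,5) = 3003; favorable C(10,5) = 252; P = 12/143; answer 12/143

12/143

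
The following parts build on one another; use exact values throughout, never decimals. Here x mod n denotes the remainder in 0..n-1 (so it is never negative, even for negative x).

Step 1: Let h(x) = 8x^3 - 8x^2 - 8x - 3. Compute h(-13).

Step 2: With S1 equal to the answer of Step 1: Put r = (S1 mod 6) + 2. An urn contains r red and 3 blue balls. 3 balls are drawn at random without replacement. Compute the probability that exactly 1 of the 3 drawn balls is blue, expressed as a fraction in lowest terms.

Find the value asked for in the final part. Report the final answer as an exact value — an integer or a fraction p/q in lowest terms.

Step 1: 8*(-13)^3 - 8*(-13)^2 - 8*(-13)^1 - 3 = (-17576) + (-1352) + (104) + (-3) = -18827; answer -18827
Step 2: S1 = -18827; r = 3; total draws C(6,3) = 20; favorable C(3,1)*C(3,2) = 9; P = 9/20; answer 9/20

9/20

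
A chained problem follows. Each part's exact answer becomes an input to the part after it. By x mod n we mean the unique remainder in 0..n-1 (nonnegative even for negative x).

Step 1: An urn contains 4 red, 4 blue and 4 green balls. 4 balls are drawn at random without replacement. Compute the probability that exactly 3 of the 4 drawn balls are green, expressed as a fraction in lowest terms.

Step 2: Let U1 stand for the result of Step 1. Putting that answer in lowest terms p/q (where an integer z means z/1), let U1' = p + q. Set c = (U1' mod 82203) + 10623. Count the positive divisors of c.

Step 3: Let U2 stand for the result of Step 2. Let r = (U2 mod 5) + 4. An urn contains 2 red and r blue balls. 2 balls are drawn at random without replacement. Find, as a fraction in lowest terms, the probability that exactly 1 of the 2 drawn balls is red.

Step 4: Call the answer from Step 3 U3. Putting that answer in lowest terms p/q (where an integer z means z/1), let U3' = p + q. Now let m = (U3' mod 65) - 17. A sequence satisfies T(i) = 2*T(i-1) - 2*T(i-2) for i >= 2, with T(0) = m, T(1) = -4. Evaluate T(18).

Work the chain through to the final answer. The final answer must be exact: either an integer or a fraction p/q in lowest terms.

Step 1: total draws C(12,4) = 495; favorable C(4,3)*C(8,1) = 32; P = 32/495; answer 32/495
Step 2: U1 = 32/495; threaded value p + q = 527; c = 11150; 11150 = 2 * 5^2 * 223; number of divisors = (1+1) * (2+1) * (1+1) = 12; answer 12
Step 3: U2 = 12; r = 6; total draws C(8,2) = 28; favorable C(2,1)*C(6,1) = 12; P = 3/7; answer 3/7
Step 4: U3 = 3/7; threaded value p + q = 10; m = -7; T(2) = 2*(-4) - 2*(-7) = 6; iterating: T(2)=6, T(3)=20, T(4)=28, T(5)=16, T(6)=-24, T(7)=-80, T(8)=-112, T(9)=-64, T(10)=96, T(11)=320, T(12)=448, T(13)=256, T(14)=-384, T(15)=-1280, T(16)=-1792, T(17)=-1024, T(18)=1536; answer 1536

1536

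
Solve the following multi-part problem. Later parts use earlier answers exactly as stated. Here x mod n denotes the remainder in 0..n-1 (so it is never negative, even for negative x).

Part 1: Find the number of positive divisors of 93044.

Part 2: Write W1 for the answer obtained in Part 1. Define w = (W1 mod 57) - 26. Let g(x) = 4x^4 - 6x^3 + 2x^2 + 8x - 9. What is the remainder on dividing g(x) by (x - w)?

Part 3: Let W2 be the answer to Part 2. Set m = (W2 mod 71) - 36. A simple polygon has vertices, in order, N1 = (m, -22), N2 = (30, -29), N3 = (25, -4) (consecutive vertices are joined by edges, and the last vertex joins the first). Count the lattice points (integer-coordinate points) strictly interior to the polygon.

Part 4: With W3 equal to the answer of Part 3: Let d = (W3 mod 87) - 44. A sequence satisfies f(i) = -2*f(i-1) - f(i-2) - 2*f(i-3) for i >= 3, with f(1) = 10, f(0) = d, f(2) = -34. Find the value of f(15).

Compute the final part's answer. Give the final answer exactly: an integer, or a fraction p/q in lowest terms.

Part 1: 93044 = 2^2 * 7 * 3323; number of divisors = (2+1) * (1+1) * (1+1) = 12; answer 12
Part 2: W1 = 12; w = -14; remainder = value at the root: 4*(-14)^4 - 6*(-14)^3 + 2*(-14)^2 + 8*(-14)^1 - 9 = (153664) + (16464) + (392) + (-112) + (-9) = 170399; answer 170399
Part 3: W2 = 170399; m = 34; cross terms: (34*-29 - 30*-22)=-326, (30*-4 - 25*-29)=605, (25*-22 - 34*-4)=-414; twice the area = |-135| = 135; area = 135/2; boundary points = 1 + 5 + 9 = 15; strictly interior points = area - boundary/2 + 1 = 61; answer 61
Part 4: W3 = 61; d = 17; f(3) = -2*(-34) - 1*(10) - 2*(17) = 24; iterating: f(3)=24, f(4)=-34, f(5)=112, f(6)=-238, f(7)=432, f(8)=-850, f(9)=1744, f(10)=-3502, f(11)=6960, f(12)=-13906, f(13)=27856, f(14)=-55726, f(15)=111408; answer 111408

111408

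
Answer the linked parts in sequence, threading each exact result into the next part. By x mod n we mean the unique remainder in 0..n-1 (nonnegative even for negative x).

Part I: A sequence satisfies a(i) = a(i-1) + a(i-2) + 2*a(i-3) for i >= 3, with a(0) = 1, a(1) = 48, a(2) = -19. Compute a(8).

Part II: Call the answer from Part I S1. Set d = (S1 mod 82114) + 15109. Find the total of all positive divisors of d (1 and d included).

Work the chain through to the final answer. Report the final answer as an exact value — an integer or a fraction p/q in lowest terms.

Part I: a(3) = 1*(-19) + 1*(48) + 2*(1) = 31; iterating: a(3)=31, a(4)=108, a(5)=101, a(6)=271, a(7)=588, a(8)=1061; answer 1061
Part II: S1 = 1061; d = 16170; 16170 = 2 * 3 * 5 * 7^2 * 11; sigma = (1 + 2) * (1 + 3) * (1 + 5) * (1 + 7 + 49) * (1 + 11) = 3 * 4 * 6 * 57 * 12 = 49248; answer 49248

49248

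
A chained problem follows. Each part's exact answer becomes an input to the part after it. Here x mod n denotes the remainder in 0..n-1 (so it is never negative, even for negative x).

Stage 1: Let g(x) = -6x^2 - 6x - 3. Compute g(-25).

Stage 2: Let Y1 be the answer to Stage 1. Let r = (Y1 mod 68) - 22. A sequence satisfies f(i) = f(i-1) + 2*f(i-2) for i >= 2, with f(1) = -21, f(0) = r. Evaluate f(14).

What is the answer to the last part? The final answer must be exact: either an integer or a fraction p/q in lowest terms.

Stage 1: -6*(-25)^2 - 6*(-25)^1 - 3 = (-3750) + (150) + (-3) = -3603; answer -3603
Stage 2: Y1 = -3603; r = -21; f(2) = 1*(-21) + 2*(-21) = -63; iterating: f(2)=-63, f(3)=-105, f(4)=-231, f(5)=-441, f(6)=-903, f(7)=-1785, f(8)=-3591, f(9)=-7161, f(10)=-14343, f(11)=-28665, f(12)=-57351, f(13)=-114681, f(14)=-229383; answer -229383

-229383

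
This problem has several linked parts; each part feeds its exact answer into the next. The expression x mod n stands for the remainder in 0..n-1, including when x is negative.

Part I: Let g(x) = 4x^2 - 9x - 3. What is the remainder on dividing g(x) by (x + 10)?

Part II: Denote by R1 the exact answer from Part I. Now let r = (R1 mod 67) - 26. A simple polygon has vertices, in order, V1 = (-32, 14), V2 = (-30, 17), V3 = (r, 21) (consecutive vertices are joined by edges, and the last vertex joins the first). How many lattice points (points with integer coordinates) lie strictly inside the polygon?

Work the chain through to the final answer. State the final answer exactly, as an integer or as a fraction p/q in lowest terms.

Part I: remainder = value at the root: 4*(-10)^2 - 9*(-10)^1 - 3 = (400) + (90) + (-3) = 487; answer 487
Part II: R1 = 487; r = -8; cross terms: (-32*17 - -30*14)=-124, (-30*21 - -8*17)=-494, (-8*14 - -32*21)=560; twice the area = |-58| = 58; area = 29; boundary points = 1 + 2 + 1 = 4; strictly interior points = area - boundary/2 + 1 = 28; answer 28

28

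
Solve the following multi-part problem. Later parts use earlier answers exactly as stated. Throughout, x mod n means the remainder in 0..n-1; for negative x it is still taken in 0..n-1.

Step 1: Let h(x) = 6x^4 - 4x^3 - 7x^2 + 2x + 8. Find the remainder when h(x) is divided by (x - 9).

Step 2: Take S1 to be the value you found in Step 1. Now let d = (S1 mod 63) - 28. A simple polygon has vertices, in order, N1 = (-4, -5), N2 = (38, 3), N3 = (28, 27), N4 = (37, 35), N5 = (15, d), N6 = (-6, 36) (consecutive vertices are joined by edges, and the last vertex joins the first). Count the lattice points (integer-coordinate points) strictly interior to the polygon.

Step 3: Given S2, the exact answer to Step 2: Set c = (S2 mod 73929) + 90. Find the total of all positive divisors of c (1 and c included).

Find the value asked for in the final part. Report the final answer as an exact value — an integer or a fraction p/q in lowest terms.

Step 1: remainder = value at the root: 6*(9)^4 - 4*(9)^3 - 7*(9)^2 + 2*(9)^1 + 8 = (39366) + (-2916) + (-567) + (18) + (8) = 35909; answer 35909
Step 2: S1 = 35909; d = 34; cross terms: (-4*3 - 38*-5)=178, (38*27 - 28*3)=942, (28*35 - 37*27)=-19, (37*34 - 15*35)=733, (15*36 - -6*34)=744, (-6*-5 - -4*36)=174; twice the area = |2752| = 2752; area = 1376; boundary points = 2 + 2 + 1 + 1 + 1 + 1 = 8; strictly interior points = area - boundary/2 + 1 = 1373; answer 1373
Step 3: S2 = 1373; c = 1463; 1463 = 7 * 11 * 19; sigma = (1 + 7) * (1 + 11) * (1 + 19) = 8 * 12 * 20 = 1920; answer 1920

1920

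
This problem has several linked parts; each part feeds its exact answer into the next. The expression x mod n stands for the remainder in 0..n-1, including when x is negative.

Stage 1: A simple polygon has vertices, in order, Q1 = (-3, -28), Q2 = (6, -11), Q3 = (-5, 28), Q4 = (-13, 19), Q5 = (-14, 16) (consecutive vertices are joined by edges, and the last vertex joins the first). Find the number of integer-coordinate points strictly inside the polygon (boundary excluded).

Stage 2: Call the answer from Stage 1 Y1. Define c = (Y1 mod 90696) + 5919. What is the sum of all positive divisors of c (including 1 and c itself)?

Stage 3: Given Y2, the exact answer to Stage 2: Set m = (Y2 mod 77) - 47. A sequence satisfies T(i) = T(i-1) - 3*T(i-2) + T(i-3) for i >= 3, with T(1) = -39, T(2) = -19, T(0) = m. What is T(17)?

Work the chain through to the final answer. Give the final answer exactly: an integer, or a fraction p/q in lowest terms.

144681

Stage 1: cross terms: (-3*-11 - 6*-28)=201, (6*28 - -5*-11)=113, (-5*19 - -13*28)=269, (-13*16 - -14*19)=58, (-14*-28 - -3*16)=440; twice the area = |1081| = 1081; area = 1081/2; boundary points = 1 + 1 + 1 + 1 + 11 = 15; strictly interior points = area - boundary/2 + 1 = 534; answer 534
Stage 2: Y1 = 534; c = 6453; 6453 = 3^3 * 239; sigma = (1 + 3 + 9 + 27) * (1 + 239) = 40 * 240 = 9600; answer 9600
Stage 3: Y2 = 9600; m = 5; T(3) = 1*(-19) - 3*(-39) + 1*(5) = 103; iterating: T(3)=103, T(4)=121, T(5)=-207, T(6)=-467, T(7)=275, T(8)=1469, T(9)=177, T(10)=-3955, T(11)=-3017, T(12)=9025, T(13)=14121, T(14)=-15971, T(15)=-49309, T(16)=12725, T(17)=144681; answer 144681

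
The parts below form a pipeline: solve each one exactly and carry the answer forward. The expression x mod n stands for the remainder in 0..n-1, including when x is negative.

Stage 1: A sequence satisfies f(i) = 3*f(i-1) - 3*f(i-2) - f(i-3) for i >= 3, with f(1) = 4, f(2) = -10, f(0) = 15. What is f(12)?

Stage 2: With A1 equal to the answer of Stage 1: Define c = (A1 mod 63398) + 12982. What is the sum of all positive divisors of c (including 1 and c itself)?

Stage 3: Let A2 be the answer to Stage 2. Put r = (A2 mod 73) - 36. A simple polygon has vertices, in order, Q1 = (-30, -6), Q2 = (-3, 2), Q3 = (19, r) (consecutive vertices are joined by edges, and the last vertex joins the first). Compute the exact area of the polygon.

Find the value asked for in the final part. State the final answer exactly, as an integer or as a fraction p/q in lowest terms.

1121/2

Stage 1: f(3) = 3*(-10) - 3*(4) - 1*(15) = -57; iterating: f(3)=-57, f(4)=-145, f(5)=-254, f(6)=-270, f(7)=97, f(8)=1355, f(9)=4044, f(10)=7970, f(11)=10423, f(12)=3315; answer 3315
Stage 2: A1 = 3315; c = 16297; 16297 = 43 * 379; sigma = (1 + 43) * (1 + 379) = 44 * 380 = 16720; answer 16720
Stage 3: A2 = 16720; r = -33; cross terms: (-30*2 - -3*-6)=-78, (-3*-33 - 19*2)=61, (19*-6 - -30*-33)=-1104; twice the area = |-1121| = 1121; area = 1121/2; answer 1121/2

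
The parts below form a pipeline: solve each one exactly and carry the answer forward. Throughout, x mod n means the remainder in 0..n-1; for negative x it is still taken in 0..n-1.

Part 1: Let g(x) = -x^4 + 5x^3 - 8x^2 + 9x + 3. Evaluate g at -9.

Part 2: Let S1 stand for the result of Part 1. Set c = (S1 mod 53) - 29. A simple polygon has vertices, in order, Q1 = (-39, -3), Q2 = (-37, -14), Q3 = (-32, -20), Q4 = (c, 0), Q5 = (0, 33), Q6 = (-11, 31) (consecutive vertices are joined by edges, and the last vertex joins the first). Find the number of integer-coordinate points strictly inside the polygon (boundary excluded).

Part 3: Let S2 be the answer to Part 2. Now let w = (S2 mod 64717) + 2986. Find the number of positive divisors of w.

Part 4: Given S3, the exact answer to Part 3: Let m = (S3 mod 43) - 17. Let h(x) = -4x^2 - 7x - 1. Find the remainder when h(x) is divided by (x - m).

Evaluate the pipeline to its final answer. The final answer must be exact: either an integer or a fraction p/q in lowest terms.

Part 1: -1*(-9)^4 + 5*(-9)^3 - 8*(-9)^2 + 9*(-9)^1 + 3 = (-6561) + (-3645) + (-648) + (-81) + (3) = -10932; answer -10932
Part 2: S1 = -10932; c = 10; cross terms: (-39*-14 - -37*-3)=435, (-37*-20 - -32*-14)=292, (-32*0 - 10*-20)=200, (10*33 - 0*0)=330, (0*31 - -11*33)=363, (-11*-3 - -39*31)=1242; twice the area = |2862| = 2862; area = 1431; boundary points = 1 + 1 + 2 + 1 + 1 + 2 = 8; strictly interior points = area - boundary/2 + 1 = 1428; answer 1428
Part 3: S2 = 1428; w = 4414; 4414 = 2 * 2207; number of divisors = (1+1) * (1+1) = 4; answer 4
Part 4: S3 = 4; m = -13; remainder = value at the root: -4*(-13)^2 - 7*(-13)^1 - 1 = (-676) + (91) + (-1) = -586; answer -586

-586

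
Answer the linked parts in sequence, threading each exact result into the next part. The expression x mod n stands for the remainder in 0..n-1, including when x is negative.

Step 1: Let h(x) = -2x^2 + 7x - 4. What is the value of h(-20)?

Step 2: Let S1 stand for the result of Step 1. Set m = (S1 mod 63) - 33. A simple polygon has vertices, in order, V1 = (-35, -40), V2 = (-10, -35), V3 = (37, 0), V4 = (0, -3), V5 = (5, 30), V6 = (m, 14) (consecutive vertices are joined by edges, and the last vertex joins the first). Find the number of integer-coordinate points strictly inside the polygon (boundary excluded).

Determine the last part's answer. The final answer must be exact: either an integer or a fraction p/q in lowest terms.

2407

Step 1: -2*(-20)^2 + 7*(-20)^1 - 4 = (-800) + (-140) + (-4) = -944; answer -944
Step 2: S1 = -944; m = -32; cross terms: (-35*-35 - -10*-40)=825, (-10*0 - 37*-35)=1295, (37*-3 - 0*0)=-111, (0*30 - 5*-3)=15, (5*14 - -32*30)=1030, (-32*-40 - -35*14)=1770; twice the area = |4824| = 4824; area = 2412; boundary points = 5 + 1 + 1 + 1 + 1 + 3 = 12; strictly interior points = area - boundary/2 + 1 = 2407; answer 2407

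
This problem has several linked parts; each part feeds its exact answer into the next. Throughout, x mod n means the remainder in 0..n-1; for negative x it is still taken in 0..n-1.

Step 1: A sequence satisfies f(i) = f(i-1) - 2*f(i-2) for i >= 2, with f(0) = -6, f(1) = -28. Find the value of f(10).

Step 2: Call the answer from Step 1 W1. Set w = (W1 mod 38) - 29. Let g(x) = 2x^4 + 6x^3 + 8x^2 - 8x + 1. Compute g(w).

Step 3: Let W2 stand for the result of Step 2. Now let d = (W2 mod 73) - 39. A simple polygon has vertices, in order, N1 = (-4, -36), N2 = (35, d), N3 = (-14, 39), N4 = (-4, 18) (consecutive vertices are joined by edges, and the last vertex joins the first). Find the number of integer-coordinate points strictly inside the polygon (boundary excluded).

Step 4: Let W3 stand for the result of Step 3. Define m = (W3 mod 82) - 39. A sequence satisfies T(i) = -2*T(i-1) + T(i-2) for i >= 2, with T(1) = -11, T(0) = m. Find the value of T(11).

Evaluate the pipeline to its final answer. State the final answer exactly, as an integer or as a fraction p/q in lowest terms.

-129735

Step 1: f(2) = 1*(-28) - 2*(-6) = -16; iterating: f(2)=-16, f(3)=40, f(4)=72, f(5)=-8, f(6)=-152, f(7)=-136, f(8)=168, f(9)=440, f(10)=104; answer 104
Step 2: W1 = 104; w = -1; 2*(-1)^4 + 6*(-1)^3 + 8*(-1)^2 - 8*(-1)^1 + 1 = (2) + (-6) + (8) + (8) + (1) = 13; answer 13
Step 3: W2 = 13; d = -26; cross terms: (-4*-26 - 35*-36)=1364, (35*39 - -14*-26)=1001, (-14*18 - -4*39)=-96, (-4*-36 - -4*18)=216; twice the area = |2485| = 2485; area = 2485/2; boundary points = 1 + 1 + 1 + 54 = 57; strictly interior points = area - boundary/2 + 1 = 1215; answer 1215
Step 4: W3 = 1215; m = 28; T(2) = -2*(-11) + 1*(28) = 50; iterating: T(2)=50, T(3)=-111, T(4)=272, T(5)=-655, T(6)=1582, T(7)=-3819, T(8)=9220, T(9)=-22259, T(10)=53738, T(11)=-129735; answer -129735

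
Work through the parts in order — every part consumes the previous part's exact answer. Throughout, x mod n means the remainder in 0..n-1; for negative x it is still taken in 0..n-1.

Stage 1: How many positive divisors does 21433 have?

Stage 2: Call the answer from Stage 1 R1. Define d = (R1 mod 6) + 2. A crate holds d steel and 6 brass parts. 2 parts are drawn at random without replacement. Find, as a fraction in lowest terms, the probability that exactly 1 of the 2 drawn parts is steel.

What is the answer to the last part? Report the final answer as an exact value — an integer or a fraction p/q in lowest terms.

Stage 1: 21433 is prime, so its only divisors are 1 and 21433; count = 2; answer 2
Stage 2: R1 = 2; d = 4; total draws C(10,2) = 45; favorable C(4,1)*C(6,1) = 24; P = 8/15; answer 8/15

8/15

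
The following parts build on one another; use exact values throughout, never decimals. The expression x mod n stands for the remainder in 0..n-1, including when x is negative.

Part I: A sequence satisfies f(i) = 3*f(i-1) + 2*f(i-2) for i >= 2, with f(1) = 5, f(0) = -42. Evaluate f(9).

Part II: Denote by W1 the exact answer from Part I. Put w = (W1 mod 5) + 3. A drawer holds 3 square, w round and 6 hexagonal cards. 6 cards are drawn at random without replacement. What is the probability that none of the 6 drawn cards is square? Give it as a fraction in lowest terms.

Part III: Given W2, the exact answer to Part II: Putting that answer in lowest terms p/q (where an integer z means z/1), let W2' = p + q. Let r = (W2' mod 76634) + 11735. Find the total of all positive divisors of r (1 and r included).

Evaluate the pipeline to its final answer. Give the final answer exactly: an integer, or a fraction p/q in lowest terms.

23940

Part I: f(2) = 3*(5) + 2*(-42) = -69; iterating: f(2)=-69, f(3)=-197, f(4)=-729, f(5)=-2581, f(6)=-9201, f(7)=-32765, f(8)=-116697, f(9)=-415621; answer -415621
Part II: W1 = -415621; w = 7; total draws C(16,6) = 8008; favorable C(13,6) = 1716; P = 3/14; answer 3/14
Part III: W2 = 3/14; threaded value p + q = 17; r = 11752; 11752 = 2^3 * 13 * 113; sigma = (1 + 2 + 4 + 8) * (1 + 13) * (1 + 113) = 15 * 14 * 114 = 23940; answer 23940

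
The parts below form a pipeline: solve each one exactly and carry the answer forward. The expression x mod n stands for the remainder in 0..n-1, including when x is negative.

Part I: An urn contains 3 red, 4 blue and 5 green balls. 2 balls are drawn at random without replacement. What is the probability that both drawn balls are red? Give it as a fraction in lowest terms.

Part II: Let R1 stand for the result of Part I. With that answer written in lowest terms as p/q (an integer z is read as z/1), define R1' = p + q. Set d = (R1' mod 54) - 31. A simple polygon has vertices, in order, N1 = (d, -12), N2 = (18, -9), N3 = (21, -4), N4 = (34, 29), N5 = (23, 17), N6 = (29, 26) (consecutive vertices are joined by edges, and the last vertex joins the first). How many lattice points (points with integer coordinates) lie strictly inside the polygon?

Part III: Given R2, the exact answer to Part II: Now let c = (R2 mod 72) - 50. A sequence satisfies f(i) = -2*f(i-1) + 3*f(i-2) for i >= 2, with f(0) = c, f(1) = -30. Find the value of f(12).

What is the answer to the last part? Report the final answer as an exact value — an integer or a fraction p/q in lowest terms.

-1860084

Part I: total draws C(12,2) = 66; favorable C(3,2) = 3; P = 1/22; answer 1/22
Part II: R1 = 1/22; threaded value p + q = 23; d = -8; cross terms: (-8*-9 - 18*-12)=288, (18*-4 - 21*-9)=117, (21*29 - 34*-4)=745, (34*17 - 23*29)=-89, (23*26 - 29*17)=105, (29*-12 - -8*26)=-140; twice the area = |1026| = 1026; area = 513; boundary points = 1 + 1 + 1 + 1 + 3 + 1 = 8; strictly interior points = area - boundary/2 + 1 = 510; answer 510
Part III: R2 = 510; c = -44; f(2) = -2*(-30) + 3*(-44) = -72; iterating: f(2)=-72, f(3)=54, f(4)=-324, f(5)=810, f(6)=-2592, f(7)=7614, f(8)=-23004, f(9)=68850, f(10)=-206712, f(11)=619974, f(12)=-1860084; answer -1860084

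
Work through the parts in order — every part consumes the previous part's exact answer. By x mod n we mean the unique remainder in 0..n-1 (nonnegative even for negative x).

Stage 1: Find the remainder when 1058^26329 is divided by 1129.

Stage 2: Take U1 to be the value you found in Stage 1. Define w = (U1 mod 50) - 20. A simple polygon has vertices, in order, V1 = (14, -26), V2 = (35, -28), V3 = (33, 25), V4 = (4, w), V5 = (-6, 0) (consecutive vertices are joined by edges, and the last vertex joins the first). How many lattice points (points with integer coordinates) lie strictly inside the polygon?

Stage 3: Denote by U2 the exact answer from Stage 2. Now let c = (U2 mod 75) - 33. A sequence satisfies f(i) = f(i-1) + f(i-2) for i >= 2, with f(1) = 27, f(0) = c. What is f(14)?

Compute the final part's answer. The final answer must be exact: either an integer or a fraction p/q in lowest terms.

12276

Stage 1: squarings mod 1129: 1058^1=1058, 1058^2=525, 1058^4=149, 1058^8=750, 1058^16=258, 1058^32=1082, 1058^64=1080, 1058^128=143, 1058^256=127, 1058^512=323, 1058^1024=461, 1058^2048=269, 1058^4096=105, 1058^8192=864, 1058^16384=227; 1058^26329 = 1058^1 * 1058^8 * 1058^16 * 1058^64 * 1058^128 * 1058^512 * 1058^1024 * 1058^8192 * 1058^16384 = 1016 (mod 1129); answer 1016
Stage 2: U1 = 1016; w = -4; cross terms: (14*-28 - 35*-26)=518, (35*25 - 33*-28)=1799, (33*-4 - 4*25)=-232, (4*0 - -6*-4)=-24, (-6*-26 - 14*0)=156; twice the area = |2217| = 2217; area = 2217/2; boundary points = 1 + 1 + 29 + 2 + 2 = 35; strictly interior points = area - boundary/2 + 1 = 1092; answer 1092
Stage 3: U2 = 1092; c = 9; f(2) = 1*(27) + 1*(9) = 36; iterating: f(2)=36, f(3)=63, f(4)=99, f(5)=162, f(6)=261, f(7)=423, f(8)=684, f(9)=1107, f(10)=1791, f(11)=2898, f(12)=4689, f(13)=7587, f(14)=12276; answer 12276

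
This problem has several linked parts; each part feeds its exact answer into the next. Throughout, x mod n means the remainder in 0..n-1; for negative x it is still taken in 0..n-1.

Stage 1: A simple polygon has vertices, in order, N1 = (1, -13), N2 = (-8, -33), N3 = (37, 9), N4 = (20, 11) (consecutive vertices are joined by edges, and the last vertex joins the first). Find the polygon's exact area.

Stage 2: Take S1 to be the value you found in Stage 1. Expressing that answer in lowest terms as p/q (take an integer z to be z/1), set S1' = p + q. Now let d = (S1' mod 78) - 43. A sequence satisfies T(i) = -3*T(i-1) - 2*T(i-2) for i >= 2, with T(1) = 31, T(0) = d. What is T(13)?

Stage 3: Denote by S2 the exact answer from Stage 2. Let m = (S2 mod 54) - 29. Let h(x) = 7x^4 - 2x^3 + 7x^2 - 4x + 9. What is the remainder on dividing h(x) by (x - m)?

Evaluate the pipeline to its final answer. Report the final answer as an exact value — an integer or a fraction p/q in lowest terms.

1106729

Stage 1: cross terms: (1*-33 - -8*-13)=-137, (-8*9 - 37*-33)=1149, (37*11 - 20*9)=227, (20*-13 - 1*11)=-271; twice the area = |968| = 968; area = 484; answer 484
Stage 2: S1 = 484; threaded value p + q = 485; d = -26; T(2) = -3*(31) - 2*(-26) = -41; iterating: T(2)=-41, T(3)=61, T(4)=-101, T(5)=181, T(6)=-341, T(7)=661, T(8)=-1301, T(9)=2581, T(10)=-5141, T(11)=10261, T(12)=-20501, T(13)=40981; answer 40981
Stage 3: S2 = 40981; m = 20; remainder = value at the root: 7*(20)^4 - 2*(20)^3 + 7*(20)^2 - 4*(20)^1 + 9 = (1120000) + (-16000) + (2800) + (-80) + (9) = 1106729; answer 1106729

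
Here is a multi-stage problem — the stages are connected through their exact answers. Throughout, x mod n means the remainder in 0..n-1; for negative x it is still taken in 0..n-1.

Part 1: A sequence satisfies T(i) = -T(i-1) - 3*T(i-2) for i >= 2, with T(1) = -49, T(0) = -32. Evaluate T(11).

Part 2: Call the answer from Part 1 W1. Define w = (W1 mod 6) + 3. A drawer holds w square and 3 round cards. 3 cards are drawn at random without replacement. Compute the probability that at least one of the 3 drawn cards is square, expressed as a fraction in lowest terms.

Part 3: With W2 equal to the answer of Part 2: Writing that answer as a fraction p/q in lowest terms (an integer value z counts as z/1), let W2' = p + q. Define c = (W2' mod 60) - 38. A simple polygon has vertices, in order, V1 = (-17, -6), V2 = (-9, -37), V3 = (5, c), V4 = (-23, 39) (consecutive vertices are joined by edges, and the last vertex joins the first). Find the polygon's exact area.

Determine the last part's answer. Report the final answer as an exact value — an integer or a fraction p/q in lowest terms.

815

Part 1: T(2) = -1*(-49) - 3*(-32) = 145; iterating: T(2)=145, T(3)=2, T(4)=-437, T(5)=431, T(6)=880, T(7)=-2173, T(8)=-467, T(9)=6986, T(10)=-5585, T(11)=-15373; answer -15373
Part 2: W1 = -15373; w = 8; total draws C(11,3) = 165; complement C(3,3) = 1; favorable 165 - 1 = 164; P = 164/165; answer 164/165
Part 3: W2 = 164/165; threaded value p + q = 329; c = -9; cross terms: (-17*-37 - -9*-6)=575, (-9*-9 - 5*-37)=266, (5*39 - -23*-9)=-12, (-23*-6 - -17*39)=801; twice the area = |1630| = 1630; area = 815; answer 815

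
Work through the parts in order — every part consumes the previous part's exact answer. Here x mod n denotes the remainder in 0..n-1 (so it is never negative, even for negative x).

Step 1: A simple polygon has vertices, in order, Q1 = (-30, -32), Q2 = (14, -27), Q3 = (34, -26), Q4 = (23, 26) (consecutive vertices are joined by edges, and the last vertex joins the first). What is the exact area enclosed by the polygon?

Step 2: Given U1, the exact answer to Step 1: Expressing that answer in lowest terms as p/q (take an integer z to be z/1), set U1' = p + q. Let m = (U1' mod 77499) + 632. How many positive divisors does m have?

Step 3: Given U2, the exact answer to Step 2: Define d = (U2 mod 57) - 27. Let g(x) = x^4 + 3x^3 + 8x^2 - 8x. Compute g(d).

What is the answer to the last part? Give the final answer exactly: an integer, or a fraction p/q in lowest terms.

247756

Step 1: cross terms: (-30*-27 - 14*-32)=1258, (14*-26 - 34*-27)=554, (34*26 - 23*-26)=1482, (23*-32 - -30*26)=44; twice the area = |3338| = 3338; area = 1669; answer 1669
Step 2: U1 = 1669; threaded value p + q = 1670; m = 2302; 2302 = 2 * 1151; number of divisors = (1+1) * (1+1) = 4; answer 4
Step 3: U2 = 4; d = -23; 1*(-23)^4 + 3*(-23)^3 + 8*(-23)^2 - 8*(-23)^1 = (279841) + (-36501) + (4232) + (184) = 247756; answer 247756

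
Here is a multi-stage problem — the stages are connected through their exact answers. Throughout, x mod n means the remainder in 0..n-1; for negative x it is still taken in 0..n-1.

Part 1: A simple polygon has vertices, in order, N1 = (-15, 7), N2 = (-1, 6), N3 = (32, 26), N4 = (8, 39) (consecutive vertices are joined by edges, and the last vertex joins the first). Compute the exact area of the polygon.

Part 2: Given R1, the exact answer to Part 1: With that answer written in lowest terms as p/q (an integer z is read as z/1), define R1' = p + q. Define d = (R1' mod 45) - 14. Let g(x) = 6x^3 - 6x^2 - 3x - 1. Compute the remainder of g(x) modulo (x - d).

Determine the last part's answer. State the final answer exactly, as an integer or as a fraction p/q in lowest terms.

Part 1: cross terms: (-15*6 - -1*7)=-83, (-1*26 - 32*6)=-218, (32*39 - 8*26)=1040, (8*7 - -15*39)=641; twice the area = |1380| = 1380; area = 690; answer 690
Part 2: R1 = 690; threaded value p + q = 691; d = 2; remainder = value at the root: 6*(2)^3 - 6*(2)^2 - 3*(2)^1 - 1 = (48) + (-24) + (-6) + (-1) = 17; answer 17

17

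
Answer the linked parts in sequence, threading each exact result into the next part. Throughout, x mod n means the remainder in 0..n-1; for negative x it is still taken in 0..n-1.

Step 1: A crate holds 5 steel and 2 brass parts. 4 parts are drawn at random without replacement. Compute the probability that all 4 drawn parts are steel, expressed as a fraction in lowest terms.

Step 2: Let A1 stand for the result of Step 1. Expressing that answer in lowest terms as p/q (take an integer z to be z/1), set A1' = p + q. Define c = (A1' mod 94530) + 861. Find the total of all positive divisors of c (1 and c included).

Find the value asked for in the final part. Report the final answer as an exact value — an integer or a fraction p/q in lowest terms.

Step 1: total draws C(7,4) = 35; favorable C(5,4) = 5; P = 1/7; answer 1/7
Step 2: A1 = 1/7; threaded value p + q = 8; c = 869; 869 = 11 * 79; sigma = (1 + 11) * (1 + 79) = 12 * 80 = 960; answer 960

960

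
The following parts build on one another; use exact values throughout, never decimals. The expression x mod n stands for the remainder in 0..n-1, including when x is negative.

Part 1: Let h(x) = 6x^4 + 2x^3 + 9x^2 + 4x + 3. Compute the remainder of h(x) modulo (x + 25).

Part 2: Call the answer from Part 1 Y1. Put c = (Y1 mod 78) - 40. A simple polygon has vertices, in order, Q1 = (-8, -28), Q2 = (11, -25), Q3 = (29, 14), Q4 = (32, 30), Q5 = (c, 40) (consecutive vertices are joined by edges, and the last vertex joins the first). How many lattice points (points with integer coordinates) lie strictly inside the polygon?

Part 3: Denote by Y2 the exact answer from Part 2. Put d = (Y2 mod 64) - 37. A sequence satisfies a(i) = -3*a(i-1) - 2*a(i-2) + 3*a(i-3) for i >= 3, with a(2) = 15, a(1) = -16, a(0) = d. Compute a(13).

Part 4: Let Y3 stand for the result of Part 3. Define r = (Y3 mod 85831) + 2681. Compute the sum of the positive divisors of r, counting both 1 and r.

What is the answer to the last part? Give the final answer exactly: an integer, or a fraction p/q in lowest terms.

Part 1: remainder = value at the root: 6*(-25)^4 + 2*(-25)^3 + 9*(-25)^2 + 4*(-25)^1 + 3 = (2343750) + (-31250) + (5625) + (-100) + (3) = 2318028; answer 2318028
Part 2: Y1 = 2318028; c = -16; cross terms: (-8*-25 - 11*-28)=508, (11*14 - 29*-25)=879, (29*30 - 32*14)=422, (32*40 - -16*30)=1760, (-16*-28 - -8*40)=768; twice the area = |4337| = 4337; area = 4337/2; boundary points = 1 + 3 + 1 + 2 + 4 = 11; strictly interior points = area - boundary/2 + 1 = 2164; answer 2164
Part 3: Y2 = 2164; d = 15; a(3) = -3*(15) - 2*(-16) + 3*(15) = 32; iterating: a(3)=32, a(4)=-174, a(5)=503, a(6)=-1065, a(7)=1667, a(8)=-1362, a(9)=-2443, a(10)=15054, a(11)=-44362, a(12)=95649, a(13)=-153061; answer -153061
Part 4: Y3 = -153061; r = 21282; 21282 = 2 * 3 * 3547; sigma = (1 + 2) * (1 + 3) * (1 + 3547) = 3 * 4 * 3548 = 42576; answer 42576

42576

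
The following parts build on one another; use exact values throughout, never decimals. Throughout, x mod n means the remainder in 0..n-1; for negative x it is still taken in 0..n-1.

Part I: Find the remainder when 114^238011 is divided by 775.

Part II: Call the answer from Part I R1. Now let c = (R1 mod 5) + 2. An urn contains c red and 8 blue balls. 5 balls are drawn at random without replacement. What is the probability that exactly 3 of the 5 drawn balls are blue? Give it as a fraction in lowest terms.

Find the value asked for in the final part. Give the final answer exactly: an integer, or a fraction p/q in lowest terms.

60/143

Part I: squarings mod 775: 114^1=114, 114^2=596, 114^4=266, 114^8=231, 114^16=661, 114^32=596, 114^64=266, 114^128=231, 114^256=661, 114^512=596, 114^1024=266, 114^2048=231, 114^4096=661, 114^8192=596, 114^16384=266, 114^32768=231, 114^65536=661, 114^131072=596; 114^238011 = 114^1 * 114^2 * 114^8 * 114^16 * 114^32 * 114^128 * 114^256 * 114^8192 * 114^32768 * 114^65536 * 114^131072 = 339 (mod 775); answer 339
Part II: R1 = 339; c = 6; total draws C(14,5) = 2002; favorable C(8,3)*C(6,2) = 840; P = 60/143; answer 60/143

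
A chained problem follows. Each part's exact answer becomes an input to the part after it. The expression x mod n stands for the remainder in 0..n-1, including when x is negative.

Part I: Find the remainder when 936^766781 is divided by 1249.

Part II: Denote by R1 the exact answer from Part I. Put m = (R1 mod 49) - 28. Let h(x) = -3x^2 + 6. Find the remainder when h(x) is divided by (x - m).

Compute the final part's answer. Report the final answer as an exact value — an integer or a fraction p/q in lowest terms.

-141

Part I: squarings mod 1249: 936^1=936, 936^2=547, 936^4=698, 936^8=94, 936^16=93, 936^32=1155, 936^64=93, 936^128=1155, 936^256=93, 936^512=1155, 936^1024=93, 936^2048=1155, 936^4096=93, 936^8192=1155, 936^16384=93, 936^32768=1155, 936^65536=93, 936^131072=1155, 936^262144=93, 936^524288=1155; 936^766781 = 936^1 * 936^4 * 936^8 * 936^16 * 936^32 * 936^256 * 936^512 * 936^4096 * 936^8192 * 936^32768 * 936^65536 * 936^131072 * 936^524288 = 1148 (mod 1249); answer 1148
Part II: R1 = 1148; m = -7; remainder = value at the root: -3*(-7)^2 + 6 = (-147) + (6) = -141; answer -141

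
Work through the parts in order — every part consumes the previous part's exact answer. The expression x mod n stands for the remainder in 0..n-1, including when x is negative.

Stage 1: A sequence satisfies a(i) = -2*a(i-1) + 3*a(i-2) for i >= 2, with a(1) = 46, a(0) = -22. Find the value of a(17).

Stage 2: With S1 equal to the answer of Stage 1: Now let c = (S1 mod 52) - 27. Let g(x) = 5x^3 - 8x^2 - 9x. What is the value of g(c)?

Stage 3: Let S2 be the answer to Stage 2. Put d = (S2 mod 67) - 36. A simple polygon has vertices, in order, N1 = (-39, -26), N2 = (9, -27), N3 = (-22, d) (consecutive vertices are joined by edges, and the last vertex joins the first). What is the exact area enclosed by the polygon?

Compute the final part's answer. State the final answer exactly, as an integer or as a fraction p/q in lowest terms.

Stage 1: a(2) = -2*(46) + 3*(-22) = -158; iterating: a(2)=-158, a(3)=454, a(4)=-1382, a(5)=4126, a(6)=-12398, a(7)=37174, a(8)=-111542, a(9)=334606, a(10)=-1003838, a(11)=3011494, a(12)=-9034502, a(13)=27103486, a(14)=-81310478, a(15)=243931414, a(16)=-731794262, a(17)=2195382766; answer 2195382766
Stage 2: S1 = 2195382766; c = -9; 5*(-9)^3 - 8*(-9)^2 - 9*(-9)^1 = (-3645) + (-648) + (81) = -4212; answer -4212
Stage 3: S2 = -4212; d = -27; cross terms: (-39*-27 - 9*-26)=1287, (9*-27 - -22*-27)=-837, (-22*-26 - -39*-27)=-481; twice the area = |-31| = 31; area = 31/2; answer 31/2

31/2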